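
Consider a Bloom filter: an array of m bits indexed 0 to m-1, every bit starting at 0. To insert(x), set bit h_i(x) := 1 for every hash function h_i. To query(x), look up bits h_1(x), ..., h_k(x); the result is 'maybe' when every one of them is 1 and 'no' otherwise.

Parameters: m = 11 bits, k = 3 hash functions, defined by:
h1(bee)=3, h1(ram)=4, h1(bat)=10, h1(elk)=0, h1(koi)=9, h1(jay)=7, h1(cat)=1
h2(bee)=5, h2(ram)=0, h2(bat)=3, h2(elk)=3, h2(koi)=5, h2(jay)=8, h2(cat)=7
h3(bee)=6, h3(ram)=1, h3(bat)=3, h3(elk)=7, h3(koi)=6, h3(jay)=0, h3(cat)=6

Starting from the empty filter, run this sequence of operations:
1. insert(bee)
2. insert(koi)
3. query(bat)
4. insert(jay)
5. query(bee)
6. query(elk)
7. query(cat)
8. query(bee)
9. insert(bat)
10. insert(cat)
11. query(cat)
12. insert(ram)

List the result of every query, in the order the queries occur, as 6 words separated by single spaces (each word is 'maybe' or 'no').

Start: bits=00000000000
Op 1: insert bee -> sets bits 3 5 6 -> bits=00010110000
Op 2: insert koi -> sets bits 5 6 9 -> bits=00010110010
Op 3: query bat -> checks bit3=1, bit10=0 (has a 0) -> no
Op 4: insert jay -> sets bits 0 7 8 -> bits=10010111110
Op 5: query bee -> checks bit3=1, bit5=1, bit6=1 (all 1) -> maybe
Op 6: query elk -> checks bit0=1, bit3=1, bit7=1 (all 1) -> maybe
Op 7: query cat -> checks bit1=0, bit6=1, bit7=1 (has a 0) -> no
Op 8: query bee -> checks bit3=1, bit5=1, bit6=1 (all 1) -> maybe
Op 9: insert bat -> sets bits 3 10 -> bits=10010111111
Op 10: insert cat -> sets bits 1 6 7 -> bits=11010111111
Op 11: query cat -> checks bit1=1, bit6=1, bit7=1 (all 1) -> maybe
Op 12: insert ram -> sets bits 0 1 4 -> bits=11011111111
Query results in order: no maybe maybe no maybe maybe

Answer: no maybe maybe no maybe maybe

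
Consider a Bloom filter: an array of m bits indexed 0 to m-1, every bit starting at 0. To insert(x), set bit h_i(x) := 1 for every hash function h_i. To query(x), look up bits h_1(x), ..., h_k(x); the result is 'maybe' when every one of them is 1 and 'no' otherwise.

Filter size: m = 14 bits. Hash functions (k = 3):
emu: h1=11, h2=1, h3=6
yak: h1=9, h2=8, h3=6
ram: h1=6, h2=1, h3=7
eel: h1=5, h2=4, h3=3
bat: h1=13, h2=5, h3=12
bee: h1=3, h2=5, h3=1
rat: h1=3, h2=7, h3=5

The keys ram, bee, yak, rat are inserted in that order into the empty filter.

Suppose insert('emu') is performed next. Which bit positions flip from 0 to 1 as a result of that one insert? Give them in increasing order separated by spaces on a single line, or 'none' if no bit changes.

Start: bits=00000000000000
After insert 'ram': sets bits 1 6 7 -> bits=01000011000000
After insert 'bee': sets bits 1 3 5 -> bits=01010111000000
After insert 'yak': sets bits 6 8 9 -> bits=01010111110000
After insert 'rat': sets bits 3 5 7 -> bits=01010111110000
insert 'emu' would touch bits 1 6 11; currently bit1=1, bit6=1, bit11=0
Bits that are 0 among those (would change 0->1): 11

Answer: 11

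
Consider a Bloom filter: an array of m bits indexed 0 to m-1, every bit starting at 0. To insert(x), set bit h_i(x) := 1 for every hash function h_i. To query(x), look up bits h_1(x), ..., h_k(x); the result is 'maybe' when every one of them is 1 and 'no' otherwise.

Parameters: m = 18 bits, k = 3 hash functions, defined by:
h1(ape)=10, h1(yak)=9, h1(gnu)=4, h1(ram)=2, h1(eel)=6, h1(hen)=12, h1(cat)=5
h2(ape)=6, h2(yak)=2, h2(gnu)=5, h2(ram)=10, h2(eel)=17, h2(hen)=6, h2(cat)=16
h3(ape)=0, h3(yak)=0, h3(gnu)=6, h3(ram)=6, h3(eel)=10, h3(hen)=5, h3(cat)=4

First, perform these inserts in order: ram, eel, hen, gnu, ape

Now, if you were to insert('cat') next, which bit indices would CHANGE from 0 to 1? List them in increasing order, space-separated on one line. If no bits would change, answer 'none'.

Start: bits=000000000000000000
After insert 'ram': sets bits 2 6 10 -> bits=001000100010000000
After insert 'eel': sets bits 6 10 17 -> bits=001000100010000001
After insert 'hen': sets bits 5 6 12 -> bits=001001100010100001
After insert 'gnu': sets bits 4 5 6 -> bits=001011100010100001
After insert 'ape': sets bits 0 6 10 -> bits=101011100010100001
insert 'cat' would touch bits 4 5 16; currently bit4=1, bit5=1, bit16=0
Bits that are 0 among those (would change 0->1): 16

Answer: 16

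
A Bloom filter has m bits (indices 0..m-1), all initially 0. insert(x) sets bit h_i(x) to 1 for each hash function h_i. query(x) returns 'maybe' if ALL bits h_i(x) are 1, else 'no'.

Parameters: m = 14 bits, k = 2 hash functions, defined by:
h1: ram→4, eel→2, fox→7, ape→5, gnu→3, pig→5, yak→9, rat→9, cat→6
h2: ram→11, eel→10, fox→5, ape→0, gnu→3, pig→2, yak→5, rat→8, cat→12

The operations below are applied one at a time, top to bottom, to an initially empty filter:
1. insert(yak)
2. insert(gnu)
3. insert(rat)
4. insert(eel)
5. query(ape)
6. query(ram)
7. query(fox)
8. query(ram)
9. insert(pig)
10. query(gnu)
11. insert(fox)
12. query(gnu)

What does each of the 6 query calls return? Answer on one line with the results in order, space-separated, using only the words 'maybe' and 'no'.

Answer: no no no no maybe maybe

Derivation:
Start: bits=00000000000000
Op 1: insert yak -> sets bits 5 9 -> bits=00000100010000
Op 2: insert gnu -> sets bits 3 -> bits=00010100010000
Op 3: insert rat -> sets bits 8 9 -> bits=00010100110000
Op 4: insert eel -> sets bits 2 10 -> bits=00110100111000
Op 5: query ape -> checks bit0=0, bit5=1 (has a 0) -> no
Op 6: query ram -> checks bit4=0, bit11=0 (has a 0) -> no
Op 7: query fox -> checks bit5=1, bit7=0 (has a 0) -> no
Op 8: query ram -> checks bit4=0, bit11=0 (has a 0) -> no
Op 9: insert pig -> sets bits 2 5 -> bits=00110100111000
Op 10: query gnu -> checks bit3=1 (all 1) -> maybe
Op 11: insert fox -> sets bits 5 7 -> bits=00110101111000
Op 12: query gnu -> checks bit3=1 (all 1) -> maybe
Query results in order: no no no no maybe maybe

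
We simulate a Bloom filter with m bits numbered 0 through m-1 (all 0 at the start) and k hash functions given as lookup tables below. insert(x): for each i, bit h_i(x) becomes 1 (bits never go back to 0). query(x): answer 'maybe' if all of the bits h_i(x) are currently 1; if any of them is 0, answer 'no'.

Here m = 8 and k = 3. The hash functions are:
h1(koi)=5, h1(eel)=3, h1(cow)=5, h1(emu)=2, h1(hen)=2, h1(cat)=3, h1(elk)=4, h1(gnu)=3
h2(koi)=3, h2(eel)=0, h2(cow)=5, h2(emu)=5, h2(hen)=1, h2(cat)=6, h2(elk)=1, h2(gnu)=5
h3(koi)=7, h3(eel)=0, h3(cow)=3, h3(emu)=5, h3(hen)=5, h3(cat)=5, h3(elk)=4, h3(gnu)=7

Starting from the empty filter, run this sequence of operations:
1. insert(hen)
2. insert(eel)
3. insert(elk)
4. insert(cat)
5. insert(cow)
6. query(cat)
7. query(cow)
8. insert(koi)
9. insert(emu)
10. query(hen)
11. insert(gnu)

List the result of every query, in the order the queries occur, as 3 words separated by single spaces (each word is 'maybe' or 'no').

Answer: maybe maybe maybe

Derivation:
Start: bits=00000000
Op 1: insert hen -> sets bits 1 2 5 -> bits=01100100
Op 2: insert eel -> sets bits 0 3 -> bits=11110100
Op 3: insert elk -> sets bits 1 4 -> bits=11111100
Op 4: insert cat -> sets bits 3 5 6 -> bits=11111110
Op 5: insert cow -> sets bits 3 5 -> bits=11111110
Op 6: query cat -> checks bit3=1, bit5=1, bit6=1 (all 1) -> maybe
Op 7: query cow -> checks bit3=1, bit5=1 (all 1) -> maybe
Op 8: insert koi -> sets bits 3 5 7 -> bits=11111111
Op 9: insert emu -> sets bits 2 5 -> bits=11111111
Op 10: query hen -> checks bit1=1, bit2=1, bit5=1 (all 1) -> maybe
Op 11: insert gnu -> sets bits 3 5 7 -> bits=11111111
Query results in order: maybe maybe maybe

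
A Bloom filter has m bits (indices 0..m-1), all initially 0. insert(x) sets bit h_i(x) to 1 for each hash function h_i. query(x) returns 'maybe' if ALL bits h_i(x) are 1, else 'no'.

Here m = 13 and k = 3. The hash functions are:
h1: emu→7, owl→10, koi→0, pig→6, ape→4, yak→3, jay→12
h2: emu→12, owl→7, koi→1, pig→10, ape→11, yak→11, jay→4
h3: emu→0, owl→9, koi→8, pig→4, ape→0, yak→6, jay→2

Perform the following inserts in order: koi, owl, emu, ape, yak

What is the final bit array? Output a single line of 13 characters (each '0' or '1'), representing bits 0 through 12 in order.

Start: bits=0000000000000
After insert 'koi': sets bits 0 1 8 -> bits=1100000010000
After insert 'owl': sets bits 7 9 10 -> bits=1100000111100
After insert 'emu': sets bits 0 7 12 -> bits=1100000111101
After insert 'ape': sets bits 0 4 11 -> bits=1100100111111
After insert 'yak': sets bits 3 6 11 -> bits=1101101111111

Answer: 1101101111111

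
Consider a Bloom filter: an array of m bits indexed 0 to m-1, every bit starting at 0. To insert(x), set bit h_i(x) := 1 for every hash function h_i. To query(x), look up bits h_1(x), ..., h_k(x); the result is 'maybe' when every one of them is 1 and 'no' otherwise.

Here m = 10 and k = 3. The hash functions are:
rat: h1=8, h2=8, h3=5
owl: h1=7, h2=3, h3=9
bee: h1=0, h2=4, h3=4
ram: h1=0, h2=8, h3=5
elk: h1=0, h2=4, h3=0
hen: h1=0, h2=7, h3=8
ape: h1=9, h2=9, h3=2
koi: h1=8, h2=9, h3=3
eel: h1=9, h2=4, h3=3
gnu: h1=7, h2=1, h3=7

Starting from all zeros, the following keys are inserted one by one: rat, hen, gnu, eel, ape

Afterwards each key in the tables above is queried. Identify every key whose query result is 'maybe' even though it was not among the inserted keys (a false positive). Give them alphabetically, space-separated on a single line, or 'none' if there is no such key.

Start: bits=0000000000
After insert 'rat': sets bits 5 8 -> bits=0000010010
After insert 'hen': sets bits 0 7 8 -> bits=1000010110
After insert 'gnu': sets bits 1 7 -> bits=1100010110
After insert 'eel': sets bits 3 4 9 -> bits=1101110111
After insert 'ape': sets bits 2 9 -> bits=1111110111
Not inserted: bee elk koi owl ram — query each against bits=1111110111:
query bee: checks bit0=1, bit4=1 (all 1) -> maybe => FALSE POSITIVE
query elk: checks bit0=1, bit4=1 (all 1) -> maybe => FALSE POSITIVE
query koi: checks bit3=1, bit8=1, bit9=1 (all 1) -> maybe => FALSE POSITIVE
query owl: checks bit3=1, bit7=1, bit9=1 (all 1) -> maybe => FALSE POSITIVE
query ram: checks bit0=1, bit5=1, bit8=1 (all 1) -> maybe => FALSE POSITIVE
False positives (alphabetical): bee elk koi owl ram

Answer: bee elk koi owl ram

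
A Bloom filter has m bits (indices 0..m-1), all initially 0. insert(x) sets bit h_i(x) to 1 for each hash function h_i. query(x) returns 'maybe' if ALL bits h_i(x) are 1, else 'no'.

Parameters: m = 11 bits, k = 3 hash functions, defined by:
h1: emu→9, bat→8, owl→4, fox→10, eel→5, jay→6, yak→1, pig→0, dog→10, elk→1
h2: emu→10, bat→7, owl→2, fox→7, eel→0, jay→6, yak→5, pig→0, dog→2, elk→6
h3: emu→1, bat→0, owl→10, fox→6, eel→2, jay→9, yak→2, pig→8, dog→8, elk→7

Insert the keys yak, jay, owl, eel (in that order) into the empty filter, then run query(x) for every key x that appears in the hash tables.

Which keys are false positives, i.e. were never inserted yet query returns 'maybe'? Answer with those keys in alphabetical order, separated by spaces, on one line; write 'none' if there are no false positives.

Answer: emu

Derivation:
Start: bits=00000000000
After insert 'yak': sets bits 1 2 5 -> bits=01100100000
After insert 'jay': sets bits 6 9 -> bits=01100110010
After insert 'owl': sets bits 2 4 10 -> bits=01101110011
After insert 'eel': sets bits 0 2 5 -> bits=11101110011
Not inserted: bat dog elk emu fox pig — query each against bits=11101110011:
query bat: checks bit0=1, bit7=0, bit8=0 (has a 0) -> no => not a false positive
query dog: checks bit2=1, bit8=0, bit10=1 (has a 0) -> no => not a false positive
query elk: checks bit1=1, bit6=1, bit7=0 (has a 0) -> no => not a false positive
query emu: checks bit1=1, bit9=1, bit10=1 (all 1) -> maybe => FALSE POSITIVE
query fox: checks bit6=1, bit7=0, bit10=1 (has a 0) -> no => not a false positive
query pig: checks bit0=1, bit8=0 (has a 0) -> no => not a false positive
False positives (alphabetical): emu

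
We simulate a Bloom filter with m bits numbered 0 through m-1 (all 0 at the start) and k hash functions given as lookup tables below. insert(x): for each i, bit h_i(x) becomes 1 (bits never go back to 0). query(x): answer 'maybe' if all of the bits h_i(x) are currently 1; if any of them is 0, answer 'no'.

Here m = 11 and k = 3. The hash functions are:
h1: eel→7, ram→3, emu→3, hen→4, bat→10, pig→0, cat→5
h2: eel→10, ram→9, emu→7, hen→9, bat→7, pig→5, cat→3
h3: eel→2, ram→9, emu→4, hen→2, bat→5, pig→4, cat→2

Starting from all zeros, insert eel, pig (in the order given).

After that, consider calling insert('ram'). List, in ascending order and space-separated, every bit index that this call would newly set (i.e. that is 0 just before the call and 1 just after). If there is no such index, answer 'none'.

Answer: 3 9

Derivation:
Start: bits=00000000000
After insert 'eel': sets bits 2 7 10 -> bits=00100001001
After insert 'pig': sets bits 0 4 5 -> bits=10101101001
insert 'ram' would touch bits 3 9; currently bit3=0, bit9=0
Bits that are 0 among those (would change 0->1): 3 9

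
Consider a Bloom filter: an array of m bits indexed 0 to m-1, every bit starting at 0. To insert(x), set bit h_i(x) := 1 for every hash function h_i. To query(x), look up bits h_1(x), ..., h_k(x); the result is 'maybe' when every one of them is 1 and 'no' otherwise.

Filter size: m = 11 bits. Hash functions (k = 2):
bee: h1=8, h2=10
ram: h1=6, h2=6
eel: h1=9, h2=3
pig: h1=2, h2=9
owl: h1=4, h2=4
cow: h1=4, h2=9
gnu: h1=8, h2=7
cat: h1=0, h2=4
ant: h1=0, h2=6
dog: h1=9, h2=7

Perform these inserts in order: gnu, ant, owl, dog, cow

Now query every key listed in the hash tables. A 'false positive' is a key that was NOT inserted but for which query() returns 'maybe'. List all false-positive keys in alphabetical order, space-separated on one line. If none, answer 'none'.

Answer: cat ram

Derivation:
Start: bits=00000000000
After insert 'gnu': sets bits 7 8 -> bits=00000001100
After insert 'ant': sets bits 0 6 -> bits=10000011100
After insert 'owl': sets bits 4 -> bits=10001011100
After insert 'dog': sets bits 7 9 -> bits=10001011110
After insert 'cow': sets bits 4 9 -> bits=10001011110
Not inserted: bee cat eel pig ram — query each against bits=10001011110:
query bee: checks bit8=1, bit10=0 (has a 0) -> no => not a false positive
query cat: checks bit0=1, bit4=1 (all 1) -> maybe => FALSE POSITIVE
query eel: checks bit3=0, bit9=1 (has a 0) -> no => not a false positive
query pig: checks bit2=0, bit9=1 (has a 0) -> no => not a false positive
query ram: checks bit6=1 (all 1) -> maybe => FALSE POSITIVE
False positives (alphabetical): cat ram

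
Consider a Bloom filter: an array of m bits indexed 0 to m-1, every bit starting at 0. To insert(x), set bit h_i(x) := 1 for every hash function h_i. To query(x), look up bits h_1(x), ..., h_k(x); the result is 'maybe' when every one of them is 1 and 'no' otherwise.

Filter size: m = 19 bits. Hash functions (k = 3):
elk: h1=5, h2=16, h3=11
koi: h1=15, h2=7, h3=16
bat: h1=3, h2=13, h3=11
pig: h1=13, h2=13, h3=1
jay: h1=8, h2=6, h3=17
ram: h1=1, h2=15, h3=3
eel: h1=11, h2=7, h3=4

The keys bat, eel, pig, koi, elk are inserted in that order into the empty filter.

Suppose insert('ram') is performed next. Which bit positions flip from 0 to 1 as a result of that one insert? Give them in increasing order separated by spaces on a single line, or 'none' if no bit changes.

Start: bits=0000000000000000000
After insert 'bat': sets bits 3 11 13 -> bits=0001000000010100000
After insert 'eel': sets bits 4 7 11 -> bits=0001100100010100000
After insert 'pig': sets bits 1 13 -> bits=0101100100010100000
After insert 'koi': sets bits 7 15 16 -> bits=0101100100010101100
After insert 'elk': sets bits 5 11 16 -> bits=0101110100010101100
insert 'ram' would touch bits 1 3 15; currently bit1=1, bit3=1, bit15=1
Bits that are 0 among those (would change 0->1): none

Answer: none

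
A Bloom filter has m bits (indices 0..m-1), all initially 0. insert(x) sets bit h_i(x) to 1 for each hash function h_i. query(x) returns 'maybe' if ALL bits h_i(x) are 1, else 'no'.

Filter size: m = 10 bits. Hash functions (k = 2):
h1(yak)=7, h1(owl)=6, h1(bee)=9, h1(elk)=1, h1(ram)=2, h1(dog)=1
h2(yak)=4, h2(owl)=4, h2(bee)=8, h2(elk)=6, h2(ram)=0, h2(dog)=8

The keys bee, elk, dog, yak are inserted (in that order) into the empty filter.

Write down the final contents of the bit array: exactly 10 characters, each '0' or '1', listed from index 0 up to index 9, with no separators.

Answer: 0100101111

Derivation:
Start: bits=0000000000
After insert 'bee': sets bits 8 9 -> bits=0000000011
After insert 'elk': sets bits 1 6 -> bits=0100001011
After insert 'dog': sets bits 1 8 -> bits=0100001011
After insert 'yak': sets bits 4 7 -> bits=0100101111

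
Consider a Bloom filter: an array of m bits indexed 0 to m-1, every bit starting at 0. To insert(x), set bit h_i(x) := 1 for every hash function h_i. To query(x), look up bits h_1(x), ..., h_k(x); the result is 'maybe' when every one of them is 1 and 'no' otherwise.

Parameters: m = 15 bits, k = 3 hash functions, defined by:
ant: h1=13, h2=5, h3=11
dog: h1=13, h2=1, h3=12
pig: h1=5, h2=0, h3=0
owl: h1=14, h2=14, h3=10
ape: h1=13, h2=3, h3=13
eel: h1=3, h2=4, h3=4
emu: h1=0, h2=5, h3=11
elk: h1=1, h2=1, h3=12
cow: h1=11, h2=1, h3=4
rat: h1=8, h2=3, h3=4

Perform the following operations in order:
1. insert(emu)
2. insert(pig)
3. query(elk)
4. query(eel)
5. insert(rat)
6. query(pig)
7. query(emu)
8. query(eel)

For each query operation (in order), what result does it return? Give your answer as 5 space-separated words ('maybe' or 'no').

Answer: no no maybe maybe maybe

Derivation:
Start: bits=000000000000000
Op 1: insert emu -> sets bits 0 5 11 -> bits=100001000001000
Op 2: insert pig -> sets bits 0 5 -> bits=100001000001000
Op 3: query elk -> checks bit1=0, bit12=0 (has a 0) -> no
Op 4: query eel -> checks bit3=0, bit4=0 (has a 0) -> no
Op 5: insert rat -> sets bits 3 4 8 -> bits=100111001001000
Op 6: query pig -> checks bit0=1, bit5=1 (all 1) -> maybe
Op 7: query emu -> checks bit0=1, bit5=1, bit11=1 (all 1) -> maybe
Op 8: query eel -> checks bit3=1, bit4=1 (all 1) -> maybe
Query results in order: no no maybe maybe maybe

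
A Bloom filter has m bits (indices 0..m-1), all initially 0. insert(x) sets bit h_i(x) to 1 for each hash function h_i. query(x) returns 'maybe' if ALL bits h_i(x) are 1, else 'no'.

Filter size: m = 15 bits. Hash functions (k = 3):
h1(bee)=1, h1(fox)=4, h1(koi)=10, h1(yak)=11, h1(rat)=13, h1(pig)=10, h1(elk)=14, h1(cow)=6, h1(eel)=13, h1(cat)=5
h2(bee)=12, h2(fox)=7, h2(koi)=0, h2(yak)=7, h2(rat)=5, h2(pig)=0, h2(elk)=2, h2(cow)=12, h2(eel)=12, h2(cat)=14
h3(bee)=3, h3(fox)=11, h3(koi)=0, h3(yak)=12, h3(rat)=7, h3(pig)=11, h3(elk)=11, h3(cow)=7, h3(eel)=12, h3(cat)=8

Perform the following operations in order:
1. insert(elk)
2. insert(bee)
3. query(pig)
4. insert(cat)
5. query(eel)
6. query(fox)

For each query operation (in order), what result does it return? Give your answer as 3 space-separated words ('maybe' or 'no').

Start: bits=000000000000000
Op 1: insert elk -> sets bits 2 11 14 -> bits=001000000001001
Op 2: insert bee -> sets bits 1 3 12 -> bits=011100000001101
Op 3: query pig -> checks bit0=0, bit10=0, bit11=1 (has a 0) -> no
Op 4: insert cat -> sets bits 5 8 14 -> bits=011101001001101
Op 5: query eel -> checks bit12=1, bit13=0 (has a 0) -> no
Op 6: query fox -> checks bit4=0, bit7=0, bit11=1 (has a 0) -> no
Query results in order: no no no

Answer: no no no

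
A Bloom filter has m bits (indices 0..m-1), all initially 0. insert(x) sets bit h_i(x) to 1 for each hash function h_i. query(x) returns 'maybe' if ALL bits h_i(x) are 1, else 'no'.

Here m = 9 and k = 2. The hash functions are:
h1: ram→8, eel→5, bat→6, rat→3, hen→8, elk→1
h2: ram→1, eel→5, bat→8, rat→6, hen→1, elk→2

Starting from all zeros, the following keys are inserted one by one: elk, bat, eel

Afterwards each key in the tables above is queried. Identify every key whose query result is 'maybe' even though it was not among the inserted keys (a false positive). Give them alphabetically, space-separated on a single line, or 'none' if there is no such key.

Start: bits=000000000
After insert 'elk': sets bits 1 2 -> bits=011000000
After insert 'bat': sets bits 6 8 -> bits=011000101
After insert 'eel': sets bits 5 -> bits=011001101
Not inserted: hen ram rat — query each against bits=011001101:
query hen: checks bit1=1, bit8=1 (all 1) -> maybe => FALSE POSITIVE
query ram: checks bit1=1, bit8=1 (all 1) -> maybe => FALSE POSITIVE
query rat: checks bit3=0, bit6=1 (has a 0) -> no => not a false positive
False positives (alphabetical): hen ram

Answer: hen ram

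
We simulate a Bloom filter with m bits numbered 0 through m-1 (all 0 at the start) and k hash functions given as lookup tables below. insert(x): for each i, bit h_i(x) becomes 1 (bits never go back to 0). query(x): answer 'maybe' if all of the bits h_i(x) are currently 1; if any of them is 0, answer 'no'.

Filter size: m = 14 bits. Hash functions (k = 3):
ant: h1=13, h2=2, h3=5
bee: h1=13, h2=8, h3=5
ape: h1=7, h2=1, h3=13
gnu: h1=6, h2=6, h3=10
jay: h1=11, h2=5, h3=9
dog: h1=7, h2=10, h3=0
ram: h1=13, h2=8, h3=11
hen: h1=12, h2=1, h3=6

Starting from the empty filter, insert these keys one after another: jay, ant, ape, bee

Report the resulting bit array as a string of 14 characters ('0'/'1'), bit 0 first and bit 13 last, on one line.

Start: bits=00000000000000
After insert 'jay': sets bits 5 9 11 -> bits=00000100010100
After insert 'ant': sets bits 2 5 13 -> bits=00100100010101
After insert 'ape': sets bits 1 7 13 -> bits=01100101010101
After insert 'bee': sets bits 5 8 13 -> bits=01100101110101

Answer: 01100101110101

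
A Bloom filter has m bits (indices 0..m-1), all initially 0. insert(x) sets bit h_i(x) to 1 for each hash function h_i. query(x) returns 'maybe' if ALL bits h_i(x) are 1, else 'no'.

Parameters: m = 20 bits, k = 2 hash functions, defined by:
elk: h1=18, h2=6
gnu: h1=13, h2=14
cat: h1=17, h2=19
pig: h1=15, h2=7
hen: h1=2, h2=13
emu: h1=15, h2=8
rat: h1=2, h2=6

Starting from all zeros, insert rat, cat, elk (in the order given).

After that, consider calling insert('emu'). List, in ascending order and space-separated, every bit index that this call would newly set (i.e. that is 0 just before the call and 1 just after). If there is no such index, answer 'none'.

Start: bits=00000000000000000000
After insert 'rat': sets bits 2 6 -> bits=00100010000000000000
After insert 'cat': sets bits 17 19 -> bits=00100010000000000101
After insert 'elk': sets bits 6 18 -> bits=00100010000000000111
insert 'emu' would touch bits 8 15; currently bit8=0, bit15=0
Bits that are 0 among those (would change 0->1): 8 15

Answer: 8 15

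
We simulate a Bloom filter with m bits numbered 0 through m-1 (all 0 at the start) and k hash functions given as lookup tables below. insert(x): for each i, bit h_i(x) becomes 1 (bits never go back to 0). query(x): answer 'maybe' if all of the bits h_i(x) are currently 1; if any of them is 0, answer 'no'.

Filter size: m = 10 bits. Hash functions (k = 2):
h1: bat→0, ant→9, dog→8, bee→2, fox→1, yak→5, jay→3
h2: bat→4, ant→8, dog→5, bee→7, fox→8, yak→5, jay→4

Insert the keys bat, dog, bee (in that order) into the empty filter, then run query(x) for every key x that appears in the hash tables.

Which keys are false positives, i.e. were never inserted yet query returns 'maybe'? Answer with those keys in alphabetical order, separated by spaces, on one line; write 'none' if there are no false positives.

Start: bits=0000000000
After insert 'bat': sets bits 0 4 -> bits=1000100000
After insert 'dog': sets bits 5 8 -> bits=1000110010
After insert 'bee': sets bits 2 7 -> bits=1010110110
Not inserted: ant fox jay yak — query each against bits=1010110110:
query ant: checks bit8=1, bit9=0 (has a 0) -> no => not a false positive
query fox: checks bit1=0, bit8=1 (has a 0) -> no => not a false positive
query jay: checks bit3=0, bit4=1 (has a 0) -> no => not a false positive
query yak: checks bit5=1 (all 1) -> maybe => FALSE POSITIVE
False positives (alphabetical): yak

Answer: yak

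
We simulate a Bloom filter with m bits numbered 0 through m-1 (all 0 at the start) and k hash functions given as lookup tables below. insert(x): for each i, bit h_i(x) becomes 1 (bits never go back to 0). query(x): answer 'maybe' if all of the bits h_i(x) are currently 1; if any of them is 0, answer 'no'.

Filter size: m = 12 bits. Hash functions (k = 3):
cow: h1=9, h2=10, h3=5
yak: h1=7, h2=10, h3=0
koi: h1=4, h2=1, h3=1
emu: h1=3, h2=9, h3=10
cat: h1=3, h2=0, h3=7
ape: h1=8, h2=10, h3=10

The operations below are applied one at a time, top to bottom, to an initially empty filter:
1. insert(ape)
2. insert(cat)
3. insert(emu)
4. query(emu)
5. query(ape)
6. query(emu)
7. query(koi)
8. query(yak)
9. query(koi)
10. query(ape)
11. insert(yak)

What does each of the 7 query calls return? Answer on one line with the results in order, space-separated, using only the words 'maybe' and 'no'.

Answer: maybe maybe maybe no maybe no maybe

Derivation:
Start: bits=000000000000
Op 1: insert ape -> sets bits 8 10 -> bits=000000001010
Op 2: insert cat -> sets bits 0 3 7 -> bits=100100011010
Op 3: insert emu -> sets bits 3 9 10 -> bits=100100011110
Op 4: query emu -> checks bit3=1, bit9=1, bit10=1 (all 1) -> maybe
Op 5: query ape -> checks bit8=1, bit10=1 (all 1) -> maybe
Op 6: query emu -> checks bit3=1, bit9=1, bit10=1 (all 1) -> maybe
Op 7: query koi -> checks bit1=0, bit4=0 (has a 0) -> no
Op 8: query yak -> checks bit0=1, bit7=1, bit10=1 (all 1) -> maybe
Op 9: query koi -> checks bit1=0, bit4=0 (has a 0) -> no
Op 10: query ape -> checks bit8=1, bit10=1 (all 1) -> maybe
Op 11: insert yak -> sets bits 0 7 10 -> bits=100100011110
Query results in order: maybe maybe maybe no maybe no maybe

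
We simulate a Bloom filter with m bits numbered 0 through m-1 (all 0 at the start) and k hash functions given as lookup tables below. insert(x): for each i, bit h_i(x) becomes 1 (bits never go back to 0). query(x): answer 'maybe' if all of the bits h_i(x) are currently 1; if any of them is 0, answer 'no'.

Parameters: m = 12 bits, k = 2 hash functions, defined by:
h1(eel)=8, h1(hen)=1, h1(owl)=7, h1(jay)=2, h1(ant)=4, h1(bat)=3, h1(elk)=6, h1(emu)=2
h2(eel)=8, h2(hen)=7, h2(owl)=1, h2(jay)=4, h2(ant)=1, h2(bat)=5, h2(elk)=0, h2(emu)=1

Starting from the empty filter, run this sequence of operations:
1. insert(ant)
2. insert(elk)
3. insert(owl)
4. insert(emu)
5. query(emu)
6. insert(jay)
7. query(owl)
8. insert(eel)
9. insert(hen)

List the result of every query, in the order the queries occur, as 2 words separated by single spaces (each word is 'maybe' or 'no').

Answer: maybe maybe

Derivation:
Start: bits=000000000000
Op 1: insert ant -> sets bits 1 4 -> bits=010010000000
Op 2: insert elk -> sets bits 0 6 -> bits=110010100000
Op 3: insert owl -> sets bits 1 7 -> bits=110010110000
Op 4: insert emu -> sets bits 1 2 -> bits=111010110000
Op 5: query emu -> checks bit1=1, bit2=1 (all 1) -> maybe
Op 6: insert jay -> sets bits 2 4 -> bits=111010110000
Op 7: query owl -> checks bit1=1, bit7=1 (all 1) -> maybe
Op 8: insert eel -> sets bits 8 -> bits=111010111000
Op 9: insert hen -> sets bits 1 7 -> bits=111010111000
Query results in order: maybe maybe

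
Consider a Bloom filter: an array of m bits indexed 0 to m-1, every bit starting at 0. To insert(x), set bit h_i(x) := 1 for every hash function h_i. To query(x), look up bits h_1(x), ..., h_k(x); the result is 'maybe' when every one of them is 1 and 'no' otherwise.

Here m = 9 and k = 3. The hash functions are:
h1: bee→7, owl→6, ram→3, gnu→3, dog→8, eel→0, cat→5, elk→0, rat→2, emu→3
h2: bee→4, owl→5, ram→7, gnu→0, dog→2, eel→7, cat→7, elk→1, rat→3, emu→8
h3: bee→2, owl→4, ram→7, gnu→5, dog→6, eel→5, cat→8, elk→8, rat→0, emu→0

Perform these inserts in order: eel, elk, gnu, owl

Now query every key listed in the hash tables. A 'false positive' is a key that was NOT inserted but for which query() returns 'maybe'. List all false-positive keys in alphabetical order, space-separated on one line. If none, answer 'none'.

Answer: cat emu ram

Derivation:
Start: bits=000000000
After insert 'eel': sets bits 0 5 7 -> bits=100001010
After insert 'elk': sets bits 0 1 8 -> bits=110001011
After insert 'gnu': sets bits 0 3 5 -> bits=110101011
After insert 'owl': sets bits 4 5 6 -> bits=110111111
Not inserted: bee cat dog emu ram rat — query each against bits=110111111:
query bee: checks bit2=0, bit4=1, bit7=1 (has a 0) -> no => not a false positive
query cat: checks bit5=1, bit7=1, bit8=1 (all 1) -> maybe => FALSE POSITIVE
query dog: checks bit2=0, bit6=1, bit8=1 (has a 0) -> no => not a false positive
query emu: checks bit0=1, bit3=1, bit8=1 (all 1) -> maybe => FALSE POSITIVE
query ram: checks bit3=1, bit7=1 (all 1) -> maybe => FALSE POSITIVE
query rat: checks bit0=1, bit2=0, bit3=1 (has a 0) -> no => not a false positive
False positives (alphabetical): cat emu ram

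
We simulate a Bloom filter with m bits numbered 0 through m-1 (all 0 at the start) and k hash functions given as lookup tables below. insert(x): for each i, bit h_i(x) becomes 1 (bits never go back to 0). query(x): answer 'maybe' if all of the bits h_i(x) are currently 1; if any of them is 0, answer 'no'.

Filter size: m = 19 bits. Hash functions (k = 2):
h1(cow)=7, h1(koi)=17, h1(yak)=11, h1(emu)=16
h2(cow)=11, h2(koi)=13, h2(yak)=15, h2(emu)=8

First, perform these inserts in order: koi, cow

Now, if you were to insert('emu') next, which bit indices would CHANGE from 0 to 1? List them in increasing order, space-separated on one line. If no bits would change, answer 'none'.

Start: bits=0000000000000000000
After insert 'koi': sets bits 13 17 -> bits=0000000000000100010
After insert 'cow': sets bits 7 11 -> bits=0000000100010100010
insert 'emu' would touch bits 8 16; currently bit8=0, bit16=0
Bits that are 0 among those (would change 0->1): 8 16

Answer: 8 16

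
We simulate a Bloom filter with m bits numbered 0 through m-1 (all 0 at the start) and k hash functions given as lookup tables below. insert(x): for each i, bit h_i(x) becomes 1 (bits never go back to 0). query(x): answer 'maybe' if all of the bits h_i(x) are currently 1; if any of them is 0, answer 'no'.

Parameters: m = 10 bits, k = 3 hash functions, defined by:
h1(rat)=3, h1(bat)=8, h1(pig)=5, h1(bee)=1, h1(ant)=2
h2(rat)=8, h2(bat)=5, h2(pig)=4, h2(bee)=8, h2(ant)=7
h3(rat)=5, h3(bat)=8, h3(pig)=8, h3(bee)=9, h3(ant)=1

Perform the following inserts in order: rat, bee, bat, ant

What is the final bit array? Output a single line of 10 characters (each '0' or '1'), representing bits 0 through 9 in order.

Answer: 0111010111

Derivation:
Start: bits=0000000000
After insert 'rat': sets bits 3 5 8 -> bits=0001010010
After insert 'bee': sets bits 1 8 9 -> bits=0101010011
After insert 'bat': sets bits 5 8 -> bits=0101010011
After insert 'ant': sets bits 1 2 7 -> bits=0111010111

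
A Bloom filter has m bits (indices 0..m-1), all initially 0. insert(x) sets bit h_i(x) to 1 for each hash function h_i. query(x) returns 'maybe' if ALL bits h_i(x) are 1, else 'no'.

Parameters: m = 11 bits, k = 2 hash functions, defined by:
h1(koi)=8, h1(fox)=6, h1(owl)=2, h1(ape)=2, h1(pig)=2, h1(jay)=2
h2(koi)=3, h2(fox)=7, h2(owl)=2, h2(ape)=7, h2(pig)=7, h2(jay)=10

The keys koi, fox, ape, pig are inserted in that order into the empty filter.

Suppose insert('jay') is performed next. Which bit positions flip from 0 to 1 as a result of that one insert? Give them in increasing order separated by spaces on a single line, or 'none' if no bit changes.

Start: bits=00000000000
After insert 'koi': sets bits 3 8 -> bits=00010000100
After insert 'fox': sets bits 6 7 -> bits=00010011100
After insert 'ape': sets bits 2 7 -> bits=00110011100
After insert 'pig': sets bits 2 7 -> bits=00110011100
insert 'jay' would touch bits 2 10; currently bit2=1, bit10=0
Bits that are 0 among those (would change 0->1): 10

Answer: 10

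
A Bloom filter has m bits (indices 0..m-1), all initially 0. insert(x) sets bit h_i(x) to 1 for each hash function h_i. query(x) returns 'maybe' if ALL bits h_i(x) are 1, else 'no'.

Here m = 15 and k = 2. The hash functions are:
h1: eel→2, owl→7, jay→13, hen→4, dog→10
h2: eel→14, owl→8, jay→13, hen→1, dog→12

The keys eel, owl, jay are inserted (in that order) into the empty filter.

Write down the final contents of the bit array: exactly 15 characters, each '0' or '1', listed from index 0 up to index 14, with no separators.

Answer: 001000011000011

Derivation:
Start: bits=000000000000000
After insert 'eel': sets bits 2 14 -> bits=001000000000001
After insert 'owl': sets bits 7 8 -> bits=001000011000001
After insert 'jay': sets bits 13 -> bits=001000011000011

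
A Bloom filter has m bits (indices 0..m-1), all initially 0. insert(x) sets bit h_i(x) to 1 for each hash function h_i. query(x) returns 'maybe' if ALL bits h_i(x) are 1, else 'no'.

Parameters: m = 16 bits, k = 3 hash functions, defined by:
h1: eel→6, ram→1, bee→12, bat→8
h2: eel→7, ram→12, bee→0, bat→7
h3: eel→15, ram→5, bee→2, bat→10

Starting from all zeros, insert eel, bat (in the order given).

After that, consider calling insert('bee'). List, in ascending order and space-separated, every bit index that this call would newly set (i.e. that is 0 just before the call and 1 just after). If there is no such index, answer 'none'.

Answer: 0 2 12

Derivation:
Start: bits=0000000000000000
After insert 'eel': sets bits 6 7 15 -> bits=0000001100000001
After insert 'bat': sets bits 7 8 10 -> bits=0000001110100001
insert 'bee' would touch bits 0 2 12; currently bit0=0, bit2=0, bit12=0
Bits that are 0 among those (would change 0->1): 0 2 12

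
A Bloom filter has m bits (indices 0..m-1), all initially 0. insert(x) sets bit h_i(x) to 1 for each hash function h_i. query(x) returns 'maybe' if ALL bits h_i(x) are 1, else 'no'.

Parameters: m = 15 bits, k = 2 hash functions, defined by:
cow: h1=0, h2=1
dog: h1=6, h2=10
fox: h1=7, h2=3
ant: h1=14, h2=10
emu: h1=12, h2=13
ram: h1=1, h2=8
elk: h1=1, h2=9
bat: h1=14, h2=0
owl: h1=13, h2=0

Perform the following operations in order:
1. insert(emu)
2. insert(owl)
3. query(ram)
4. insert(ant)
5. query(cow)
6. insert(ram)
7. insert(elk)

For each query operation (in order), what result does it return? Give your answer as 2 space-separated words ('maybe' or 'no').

Answer: no no

Derivation:
Start: bits=000000000000000
Op 1: insert emu -> sets bits 12 13 -> bits=000000000000110
Op 2: insert owl -> sets bits 0 13 -> bits=100000000000110
Op 3: query ram -> checks bit1=0, bit8=0 (has a 0) -> no
Op 4: insert ant -> sets bits 10 14 -> bits=100000000010111
Op 5: query cow -> checks bit0=1, bit1=0 (has a 0) -> no
Op 6: insert ram -> sets bits 1 8 -> bits=110000001010111
Op 7: insert elk -> sets bits 1 9 -> bits=110000001110111
Query results in order: no no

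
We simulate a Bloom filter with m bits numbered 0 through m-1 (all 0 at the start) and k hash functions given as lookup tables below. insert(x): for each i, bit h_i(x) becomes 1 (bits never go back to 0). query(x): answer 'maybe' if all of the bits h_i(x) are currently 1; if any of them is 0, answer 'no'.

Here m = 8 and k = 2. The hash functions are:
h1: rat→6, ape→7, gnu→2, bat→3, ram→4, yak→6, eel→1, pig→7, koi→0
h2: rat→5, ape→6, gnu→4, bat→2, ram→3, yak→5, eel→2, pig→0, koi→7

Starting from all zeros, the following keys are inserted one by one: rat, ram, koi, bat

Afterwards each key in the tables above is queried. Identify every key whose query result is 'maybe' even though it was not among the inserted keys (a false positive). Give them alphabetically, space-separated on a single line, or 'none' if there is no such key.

Answer: ape gnu pig yak

Derivation:
Start: bits=00000000
After insert 'rat': sets bits 5 6 -> bits=00000110
After insert 'ram': sets bits 3 4 -> bits=00011110
After insert 'koi': sets bits 0 7 -> bits=10011111
After insert 'bat': sets bits 2 3 -> bits=10111111
Not inserted: ape eel gnu pig yak — query each against bits=10111111:
query ape: checks bit6=1, bit7=1 (all 1) -> maybe => FALSE POSITIVE
query eel: checks bit1=0, bit2=1 (has a 0) -> no => not a false positive
query gnu: checks bit2=1, bit4=1 (all 1) -> maybe => FALSE POSITIVE
query pig: checks bit0=1, bit7=1 (all 1) -> maybe => FALSE POSITIVE
query yak: checks bit5=1, bit6=1 (all 1) -> maybe => FALSE POSITIVE
False positives (alphabetical): ape gnu pig yak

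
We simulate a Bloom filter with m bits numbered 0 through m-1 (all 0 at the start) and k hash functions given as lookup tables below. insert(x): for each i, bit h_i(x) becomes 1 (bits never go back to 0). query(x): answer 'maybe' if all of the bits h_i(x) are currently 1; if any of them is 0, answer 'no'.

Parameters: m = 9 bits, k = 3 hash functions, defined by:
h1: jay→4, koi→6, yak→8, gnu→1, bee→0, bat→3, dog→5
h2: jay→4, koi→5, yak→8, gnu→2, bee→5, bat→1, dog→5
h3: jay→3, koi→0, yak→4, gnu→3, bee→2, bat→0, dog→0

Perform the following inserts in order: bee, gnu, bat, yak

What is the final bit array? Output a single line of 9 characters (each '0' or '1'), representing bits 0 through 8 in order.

Start: bits=000000000
After insert 'bee': sets bits 0 2 5 -> bits=101001000
After insert 'gnu': sets bits 1 2 3 -> bits=111101000
After insert 'bat': sets bits 0 1 3 -> bits=111101000
After insert 'yak': sets bits 4 8 -> bits=111111001

Answer: 111111001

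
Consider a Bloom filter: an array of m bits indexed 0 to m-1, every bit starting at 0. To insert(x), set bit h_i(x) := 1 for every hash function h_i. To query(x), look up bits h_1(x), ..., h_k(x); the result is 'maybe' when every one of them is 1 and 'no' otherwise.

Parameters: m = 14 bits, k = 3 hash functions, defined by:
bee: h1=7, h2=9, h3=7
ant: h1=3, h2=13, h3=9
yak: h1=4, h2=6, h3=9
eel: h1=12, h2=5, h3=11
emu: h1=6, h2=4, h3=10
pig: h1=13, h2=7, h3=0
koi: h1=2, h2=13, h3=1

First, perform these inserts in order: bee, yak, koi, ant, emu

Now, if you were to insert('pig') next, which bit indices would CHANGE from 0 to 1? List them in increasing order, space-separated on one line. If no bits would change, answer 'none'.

Answer: 0

Derivation:
Start: bits=00000000000000
After insert 'bee': sets bits 7 9 -> bits=00000001010000
After insert 'yak': sets bits 4 6 9 -> bits=00001011010000
After insert 'koi': sets bits 1 2 13 -> bits=01101011010001
After insert 'ant': sets bits 3 9 13 -> bits=01111011010001
After insert 'emu': sets bits 4 6 10 -> bits=01111011011001
insert 'pig' would touch bits 0 7 13; currently bit0=0, bit7=1, bit13=1
Bits that are 0 among those (would change 0->1): 0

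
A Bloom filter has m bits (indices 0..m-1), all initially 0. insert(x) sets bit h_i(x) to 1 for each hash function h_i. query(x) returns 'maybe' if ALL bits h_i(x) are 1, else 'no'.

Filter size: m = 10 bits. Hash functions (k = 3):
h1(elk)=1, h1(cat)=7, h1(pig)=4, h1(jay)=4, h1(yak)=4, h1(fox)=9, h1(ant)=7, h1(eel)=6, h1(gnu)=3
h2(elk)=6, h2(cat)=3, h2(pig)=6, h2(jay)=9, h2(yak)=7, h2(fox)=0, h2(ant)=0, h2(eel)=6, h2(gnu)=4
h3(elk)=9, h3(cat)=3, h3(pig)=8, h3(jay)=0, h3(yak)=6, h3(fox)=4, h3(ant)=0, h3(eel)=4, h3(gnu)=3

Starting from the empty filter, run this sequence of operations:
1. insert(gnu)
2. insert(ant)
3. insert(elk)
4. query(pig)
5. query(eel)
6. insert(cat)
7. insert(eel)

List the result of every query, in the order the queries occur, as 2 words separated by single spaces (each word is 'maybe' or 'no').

Start: bits=0000000000
Op 1: insert gnu -> sets bits 3 4 -> bits=0001100000
Op 2: insert ant -> sets bits 0 7 -> bits=1001100100
Op 3: insert elk -> sets bits 1 6 9 -> bits=1101101101
Op 4: query pig -> checks bit4=1, bit6=1, bit8=0 (has a 0) -> no
Op 5: query eel -> checks bit4=1, bit6=1 (all 1) -> maybe
Op 6: insert cat -> sets bits 3 7 -> bits=1101101101
Op 7: insert eel -> sets bits 4 6 -> bits=1101101101
Query results in order: no maybe

Answer: no maybe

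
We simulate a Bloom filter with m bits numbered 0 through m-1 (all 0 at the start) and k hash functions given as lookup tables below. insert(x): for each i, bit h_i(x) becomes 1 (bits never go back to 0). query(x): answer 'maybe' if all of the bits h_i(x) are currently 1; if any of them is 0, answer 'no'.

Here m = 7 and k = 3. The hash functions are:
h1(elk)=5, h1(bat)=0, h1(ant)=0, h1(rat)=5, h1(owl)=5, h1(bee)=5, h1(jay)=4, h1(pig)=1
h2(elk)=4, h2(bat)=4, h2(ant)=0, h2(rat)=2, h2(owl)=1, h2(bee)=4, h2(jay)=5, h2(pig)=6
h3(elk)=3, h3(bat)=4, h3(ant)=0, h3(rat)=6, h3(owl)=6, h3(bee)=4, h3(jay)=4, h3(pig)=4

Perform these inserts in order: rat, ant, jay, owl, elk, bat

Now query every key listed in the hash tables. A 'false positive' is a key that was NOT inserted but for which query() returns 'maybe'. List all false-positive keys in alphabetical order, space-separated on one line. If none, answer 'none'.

Start: bits=0000000
After insert 'rat': sets bits 2 5 6 -> bits=0010011
After insert 'ant': sets bits 0 -> bits=1010011
After insert 'jay': sets bits 4 5 -> bits=1010111
After insert 'owl': sets bits 1 5 6 -> bits=1110111
After insert 'elk': sets bits 3 4 5 -> bits=1111111
After insert 'bat': sets bits 0 4 -> bits=1111111
Not inserted: bee pig — query each against bits=1111111:
query bee: checks bit4=1, bit5=1 (all 1) -> maybe => FALSE POSITIVE
query pig: checks bit1=1, bit4=1, bit6=1 (all 1) -> maybe => FALSE POSITIVE
False positives (alphabetical): bee pig

Answer: bee pig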